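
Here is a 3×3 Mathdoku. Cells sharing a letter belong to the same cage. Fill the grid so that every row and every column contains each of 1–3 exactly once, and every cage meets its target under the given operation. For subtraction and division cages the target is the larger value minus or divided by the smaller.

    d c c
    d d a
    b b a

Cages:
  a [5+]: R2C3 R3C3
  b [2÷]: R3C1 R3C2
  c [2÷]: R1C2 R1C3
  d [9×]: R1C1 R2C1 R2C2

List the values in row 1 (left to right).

Cage d has product 9, leaving R1C1 = 3.
Cage d needs product 9, leaving R2C1 = 1.
Cage d has product 9, which forces R2C2 = 3.
Row 2 already has 3, so R2C3 = 2.
1 is placed in column 1, leaving R3C1 = 2.
Row 3 now contains 2, leaving R3C2 = 1.
Column 3 now contains 2, leaving R3C3 = 3.
1 is placed in column 2, leaving R1C2 = 2.
Column 3 now contains 2, leaving R1C3 = 1.
Filled in: 3 2 1 / 1 3 2 / 2 1 3.

3 2 1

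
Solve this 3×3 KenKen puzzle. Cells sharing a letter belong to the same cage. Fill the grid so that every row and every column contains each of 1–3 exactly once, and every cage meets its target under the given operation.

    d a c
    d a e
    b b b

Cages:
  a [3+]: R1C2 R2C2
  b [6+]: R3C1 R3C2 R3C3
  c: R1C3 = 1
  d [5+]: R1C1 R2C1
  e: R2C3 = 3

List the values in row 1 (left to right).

3 2 1

C is a freebie; hence R1C3 = 1.
Cage e is a single given cell, so R2C3 = 3.
Column 3 now contains 3, so R3C3 = 2.
Cage d needs two cells with sum 5; hence R1C1 = 3.
1 is placed in row 1; hence R1C2 = 2.
Row 2 now contains 3, leaving R2C1 = 2.
Cage a's pair has sum 3; hence R2C2 = 1.
3 is placed in column 1, leaving R3C1 = 1.
Column 2 already has 1, so R3C2 = 3.
Filled in: 3 2 1 / 2 1 3 / 1 3 2.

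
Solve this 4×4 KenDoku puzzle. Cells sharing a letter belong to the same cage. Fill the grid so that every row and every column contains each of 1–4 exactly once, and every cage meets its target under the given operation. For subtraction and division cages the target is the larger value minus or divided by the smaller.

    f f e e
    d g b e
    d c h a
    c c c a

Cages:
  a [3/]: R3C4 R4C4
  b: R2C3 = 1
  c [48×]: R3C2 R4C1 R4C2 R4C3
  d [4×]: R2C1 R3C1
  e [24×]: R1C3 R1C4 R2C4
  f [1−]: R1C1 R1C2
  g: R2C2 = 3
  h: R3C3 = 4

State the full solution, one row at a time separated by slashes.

G is a freebie, which forces R2C2 = 3.
B is a freebie; hence R2C3 = 1.
H is a freebie; hence R3C3 = 4.
Row 2 already has 1, so R2C1 = 4.
4 is placed in row 2, so R2C4 = 2.
Row 3 now contains 4, leaving R3C1 = 1.
Row 3 now contains 4; hence R3C2 = 2.
Row 3 already has 1, leaving R3C4 = 3.
Cage c has product 48; hence R4C2 = 4.
3 is placed in column 4, which forces R4C4 = 1.
Cage f needs two cells with difference 1, leaving R1C1 = 2.
Column 2 now contains 4; hence R1C2 = 1.
Cage e has product 24, leaving R1C3 = 3.
3 is placed in column 4; hence R1C4 = 4.
Column 1 now contains 2, leaving R4C1 = 3.
Column 3 now contains 3, so R4C3 = 2.

2 1 3 4 / 4 3 1 2 / 1 2 4 3 / 3 4 2 1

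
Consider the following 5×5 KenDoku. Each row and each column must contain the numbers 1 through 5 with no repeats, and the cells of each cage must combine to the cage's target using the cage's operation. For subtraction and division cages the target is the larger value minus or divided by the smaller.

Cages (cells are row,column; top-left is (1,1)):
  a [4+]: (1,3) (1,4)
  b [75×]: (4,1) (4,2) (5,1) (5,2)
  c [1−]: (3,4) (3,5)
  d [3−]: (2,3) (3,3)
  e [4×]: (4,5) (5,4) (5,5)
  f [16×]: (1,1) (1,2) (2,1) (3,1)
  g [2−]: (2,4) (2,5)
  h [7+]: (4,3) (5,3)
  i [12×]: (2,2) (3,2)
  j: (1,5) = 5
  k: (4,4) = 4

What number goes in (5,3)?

4

Cage f has product 16, which forces (1,2) = 2.
J is a freebie; hence (1,5) = 5.
Cage k is given, so (4,4) = 4.
The only place for 4 in row 1 is (1,1).
The only place for 3 in row 5 is (5,1).
Column 1 now contains 3; hence (4,1) = 5.
The 4 cells of cage b must have product 75, so (4,2) = 1.
Row 4 already has 1, so (4,5) = 2.
The 4 cells of cage b must have product 75, which forces (5,2) = 5.
Row 4 already has 2, so (4,3) = 3.
Cage h's pair has sum 7; hence (5,3) = 4.
Cage e needs product 4; hence (5,4) = 2.
The 3 cells of cage e must have product 4; hence (5,5) = 1.
Column 3 now contains 3, which forces (1,3) = 1.
The two cells of cage a must have sum 4, so (1,4) = 3.
Cage g's pair has difference 2; hence (2,5) = 3.
Column 4 now contains 3, leaving (3,4) = 5.
Cage c needs two cells with difference 1; hence (3,5) = 4.
Row 2 now contains 3, so (2,2) = 4.
Cage d needs two cells with difference 3; hence (2,3) = 5.
5 is placed in column 4; hence (2,4) = 1.
4 is placed in row 3, which forces (3,2) = 3.
Row 3 now contains 5; hence (3,3) = 2.
Row 2 already has 1; hence (2,1) = 2.
Row 3 now contains 2, which forces (3,1) = 1.
Completed grid: 4 2 1 3 5 / 2 4 5 1 3 / 1 3 2 5 4 / 5 1 3 4 2 / 3 5 4 2 1.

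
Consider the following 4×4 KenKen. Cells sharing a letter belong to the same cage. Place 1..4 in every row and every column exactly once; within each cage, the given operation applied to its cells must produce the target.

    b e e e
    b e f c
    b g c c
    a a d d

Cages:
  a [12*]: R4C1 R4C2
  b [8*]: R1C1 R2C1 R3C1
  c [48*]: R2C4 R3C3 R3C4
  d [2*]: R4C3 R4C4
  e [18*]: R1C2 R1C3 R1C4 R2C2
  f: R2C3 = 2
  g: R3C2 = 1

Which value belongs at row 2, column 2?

The 4 cells of cage e must have product 18; hence R2C2 = 3.
Cage f is given; hence R2C3 = 2.
Cage c has product 48, which forces R2C4 = 4.
G is a freebie, leaving R3C2 = 1.
Cage c has product 48, which forces R3C3 = 4.
Cage c has product 48; hence R3C4 = 3.
Column 2 already has 3, leaving R4C2 = 4.
Column 3 now contains 2, so R4C3 = 1.
1 is placed in row 4, which forces R4C4 = 2.
The 3 cells of cage b must have product 8, which forces R1C1 = 4.
1 is placed in column 2, which forces R1C2 = 2.
1 is placed in column 3, leaving R1C3 = 3.
2 is placed in column 4, leaving R1C4 = 1.
Row 2 now contains 4, which forces R2C1 = 1.
Row 3 now contains 4; hence R3C1 = 2.
4 is placed in row 4; hence R4C1 = 3.
Completed grid: 4 2 3 1 / 1 3 2 4 / 2 1 4 3 / 3 4 1 2.

3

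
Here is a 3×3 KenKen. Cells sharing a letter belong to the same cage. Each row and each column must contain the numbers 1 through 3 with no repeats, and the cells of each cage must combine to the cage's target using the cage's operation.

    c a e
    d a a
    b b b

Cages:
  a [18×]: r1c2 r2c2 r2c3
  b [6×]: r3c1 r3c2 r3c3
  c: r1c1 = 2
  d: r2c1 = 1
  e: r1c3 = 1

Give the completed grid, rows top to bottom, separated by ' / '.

2 3 1 / 1 2 3 / 3 1 2

Cage c is given; hence r1c1 = 2.
The 3 cells of cage a must have product 18, which forces r1c2 = 3.
E is a freebie; hence r1c3 = 1.
Cage d is given, so r2c1 = 1.
Cage a needs product 18, leaving r2c2 = 2.
Cage a needs product 18, leaving r2c3 = 3.
1 is placed in column 1, so r3c1 = 3.
Column 2 already has 2; hence r3c2 = 1.
3 is placed in column 3, so r3c3 = 2.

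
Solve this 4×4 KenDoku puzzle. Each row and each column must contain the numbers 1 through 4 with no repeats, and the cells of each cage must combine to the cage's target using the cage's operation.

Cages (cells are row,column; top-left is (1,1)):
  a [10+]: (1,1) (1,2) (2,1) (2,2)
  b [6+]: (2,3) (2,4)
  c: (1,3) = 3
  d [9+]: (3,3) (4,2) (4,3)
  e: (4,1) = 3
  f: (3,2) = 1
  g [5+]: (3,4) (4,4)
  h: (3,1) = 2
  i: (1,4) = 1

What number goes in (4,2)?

C is a freebie, which forces (1,3) = 3.
I is a freebie, so (1,4) = 1.
Cage h is a single given cell, which forces (3,1) = 2.
Cage f is given, leaving (3,2) = 1.
Row 3 already has 2; hence (3,3) = 4.
Row 3 already has 4, leaving (3,4) = 3.
Cage e is given; hence (4,1) = 3.
Column 1 now contains 2; hence (1,1) = 4.
Cage a needs sum 10, which forces (1,2) = 2.
The 4 cells of cage a must have sum 10; hence (2,1) = 1.
Cage a has sum 10, which forces (2,2) = 3.
Column 3 already has 4, so (2,3) = 2.
Cage b's pair has sum 6, so (2,4) = 4.
Cage d needs sum 9, so (4,2) = 4.
The 3 cells of cage d must have sum 9, which forces (4,3) = 1.
The two cells of cage g must have sum 5, leaving (4,4) = 2.
The full grid is 4 2 3 1 / 1 3 2 4 / 2 1 4 3 / 3 4 1 2.

4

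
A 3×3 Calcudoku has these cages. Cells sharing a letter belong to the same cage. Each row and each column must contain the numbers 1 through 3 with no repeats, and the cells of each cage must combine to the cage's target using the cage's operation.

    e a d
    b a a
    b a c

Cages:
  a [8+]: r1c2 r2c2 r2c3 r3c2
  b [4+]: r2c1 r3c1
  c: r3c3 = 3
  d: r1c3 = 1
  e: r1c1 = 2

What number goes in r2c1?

3

Cage e is a single given cell; hence r1c1 = 2.
Cage d is given; hence r1c3 = 1.
The 4 cells of cage a must have sum 8, which forces r2c3 = 2.
Cage c is given, which forces r3c3 = 3.
Row 1 already has 1, which forces r1c2 = 3.
The two cells of cage b must have sum 4, so r2c1 = 3.
The 4 cells of cage a must have sum 8, so r2c2 = 1.
Row 3 already has 3, leaving r3c1 = 1.
Cage a needs sum 8, leaving r3c2 = 2.
The full grid is 2 3 1 / 3 1 2 / 1 2 3.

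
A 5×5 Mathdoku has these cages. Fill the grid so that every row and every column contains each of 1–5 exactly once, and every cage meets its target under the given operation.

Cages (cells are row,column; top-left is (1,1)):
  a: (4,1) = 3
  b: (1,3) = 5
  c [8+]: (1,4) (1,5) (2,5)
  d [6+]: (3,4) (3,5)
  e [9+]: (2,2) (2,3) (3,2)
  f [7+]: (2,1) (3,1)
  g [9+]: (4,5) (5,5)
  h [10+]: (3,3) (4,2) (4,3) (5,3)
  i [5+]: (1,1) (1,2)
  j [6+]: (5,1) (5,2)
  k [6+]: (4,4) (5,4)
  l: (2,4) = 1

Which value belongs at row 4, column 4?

4

Cage b is given; hence (1,3) = 5.
Cage l is a single given cell, which forces (2,4) = 1.
Cage a is given, so (4,1) = 3.
In row 4, 5 can only go at (4,5), so (4,5) = 5.
5 is placed in column 5, so (5,5) = 4.
Cage c needs sum 8, leaving (2,5) = 3.
Cage k's pair has sum 6, so (4,4) = 4.
Row 5 already has 4, leaving (5,4) = 2.
Column 4 already has 4; hence (1,4) = 3.
Cage c has sum 8; hence (1,5) = 2.
Cage h has sum 10; hence (3,3) = 4.
Column 4 already has 4, which forces (3,4) = 5.
Cage d's pair has sum 6, so (3,5) = 1.
Cage h has sum 10, so (5,3) = 3.
Cage f's pair has sum 7, leaving (2,1) = 5.
5 is placed in row 2, so (2,2) = 4.
Column 3 now contains 4, so (2,3) = 2.
Row 3 now contains 5, which forces (3,1) = 2.
Row 3 already has 2, leaving (3,2) = 3.
Column 3 already has 2, which forces (4,3) = 1.
Column 1 already has 5, so (5,1) = 1.
1 is placed in row 5, which forces (5,2) = 5.
1 is placed in column 1, so (1,1) = 4.
4 is placed in column 2, so (1,2) = 1.
Row 4 already has 1, leaving (4,2) = 2.
Completed grid: 4 1 5 3 2 / 5 4 2 1 3 / 2 3 4 5 1 / 3 2 1 4 5 / 1 5 3 2 4.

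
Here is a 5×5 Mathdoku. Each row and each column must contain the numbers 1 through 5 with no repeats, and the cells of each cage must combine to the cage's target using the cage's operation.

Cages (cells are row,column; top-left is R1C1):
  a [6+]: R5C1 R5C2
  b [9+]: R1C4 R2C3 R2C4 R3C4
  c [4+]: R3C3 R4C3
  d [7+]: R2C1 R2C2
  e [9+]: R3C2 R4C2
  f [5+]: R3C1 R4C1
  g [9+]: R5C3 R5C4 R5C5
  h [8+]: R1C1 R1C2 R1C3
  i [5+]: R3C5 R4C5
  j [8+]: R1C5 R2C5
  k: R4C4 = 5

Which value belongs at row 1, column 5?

3

Cage k is given, so R4C4 = 5.
The two cells of cage e must have sum 9, so R3C2 = 5.
5 is placed in row 4; hence R4C2 = 4.
R3C3 and R4C3 in column 3 are {1, 3}, which forces R2C3 = 2.
The two cells of cage i must have sum 5, which forces R3C5 = 4.
Cage i's pair has sum 5, so R4C5 = 1.
Cage g has sum 9; hence R5C4 = 3.
1 is placed in column 5, which forces R5C5 = 2.
The two cells of cage d must have sum 7, which forces R2C1 = 4.
Row 2 already has 2, so R2C2 = 3.
Row 2 now contains 4; hence R2C4 = 1.
3 is placed in row 2, leaving R2C5 = 5.
Cage c's pair has sum 4, which forces R3C3 = 1.
1 is placed in column 4, leaving R3C4 = 2.
Row 4 now contains 1, so R4C3 = 3.
Cage a needs two cells with sum 6, which forces R5C1 = 5.
2 is placed in row 5, which forces R5C2 = 1.
Cage g has sum 9, which forces R5C3 = 4.
Cage h needs sum 8, which forces R1C1 = 1.
Column 2 already has 1, so R1C2 = 2.
Column 3 now contains 4, leaving R1C3 = 5.
Column 4 now contains 2; hence R1C4 = 4.
Column 5 now contains 5, which forces R1C5 = 3.
Row 3 already has 2, so R3C1 = 3.
Row 4 already has 3, which forces R4C1 = 2.
The full grid is 1 2 5 4 3 / 4 3 2 1 5 / 3 5 1 2 4 / 2 4 3 5 1 / 5 1 4 3 2.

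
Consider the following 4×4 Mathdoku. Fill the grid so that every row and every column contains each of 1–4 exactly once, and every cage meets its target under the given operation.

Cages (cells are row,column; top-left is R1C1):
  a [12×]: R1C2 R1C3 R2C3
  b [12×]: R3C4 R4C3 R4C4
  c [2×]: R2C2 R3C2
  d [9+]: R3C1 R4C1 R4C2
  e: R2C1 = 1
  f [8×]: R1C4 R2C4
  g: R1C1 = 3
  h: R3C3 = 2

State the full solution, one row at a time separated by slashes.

Cage g is a single given cell; hence R1C1 = 3.
E is a freebie; hence R2C1 = 1.
Row 2 now contains 1, which forces R2C2 = 2.
Row 2 now contains 2, which forces R2C4 = 4.
2 is placed in column 2, which forces R3C2 = 1.
Cage h is given, which forces R3C3 = 2.
2 is placed in row 3; hence R3C4 = 3.
3 is placed in column 4, so R4C4 = 1.
Column 2 now contains 1, which forces R1C2 = 4.
Cage a needs product 12; hence R1C3 = 1.
Column 4 now contains 4, so R1C4 = 2.
Row 2 already has 4; hence R2C3 = 3.
2 is placed in row 3, which forces R3C1 = 4.
The 3 cells of cage d must have sum 9, leaving R4C1 = 2.
The 3 cells of cage d must have sum 9, so R4C2 = 3.
The 3 cells of cage b must have product 12; hence R4C3 = 4.

3 4 1 2 / 1 2 3 4 / 4 1 2 3 / 2 3 4 1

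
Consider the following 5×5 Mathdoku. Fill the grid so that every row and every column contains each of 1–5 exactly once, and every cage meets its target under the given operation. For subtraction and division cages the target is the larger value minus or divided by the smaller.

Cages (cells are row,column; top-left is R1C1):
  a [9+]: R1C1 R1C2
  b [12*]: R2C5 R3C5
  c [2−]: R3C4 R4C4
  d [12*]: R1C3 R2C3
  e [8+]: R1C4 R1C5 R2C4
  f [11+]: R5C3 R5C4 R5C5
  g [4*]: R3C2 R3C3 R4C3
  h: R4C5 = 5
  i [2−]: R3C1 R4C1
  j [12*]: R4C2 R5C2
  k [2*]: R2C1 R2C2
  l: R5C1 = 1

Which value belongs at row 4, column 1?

3

H is a freebie, leaving R4C5 = 5.
Cage l is a single given cell; hence R5C1 = 1.
1 is placed in column 1; hence R2C1 = 2.
Cage k needs two cells with product 2, so R2C2 = 1.
Column 2 already has 1; hence R3C2 = 2.
The two cells of cage i must have difference 2, so R3C1 = 5.
The 3 cells of cage g must have product 4, so R3C3 = 1.
The two cells of cage i must have difference 2, which forces R4C1 = 3.
Row 4 already has 3, leaving R4C2 = 4.
Cage g has product 4, so R4C3 = 2.
Row 4 now contains 2; hence R4C4 = 1.
Column 2 already has 4; hence R5C2 = 3.
5 is placed in column 1; hence R1C1 = 4.
Column 2 already has 4, which forces R1C2 = 5.
Row 1 now contains 4; hence R1C3 = 3.
3 is placed in row 1, which forces R1C4 = 2.
3 is placed in row 1, leaving R1C5 = 1.
Column 3 now contains 3, leaving R2C3 = 4.
Row 2 now contains 4, leaving R2C5 = 3.
The two cells of cage c must have difference 2, so R3C4 = 3.
Column 5 now contains 3; hence R3C5 = 4.
Column 3 now contains 4, which forces R5C3 = 5.
Row 5 now contains 5, leaving R5C4 = 4.
Column 5 now contains 4, leaving R5C5 = 2.
Row 2 already has 3, which forces R2C4 = 5.
The full grid is 4 5 3 2 1 / 2 1 4 5 3 / 5 2 1 3 4 / 3 4 2 1 5 / 1 3 5 4 2.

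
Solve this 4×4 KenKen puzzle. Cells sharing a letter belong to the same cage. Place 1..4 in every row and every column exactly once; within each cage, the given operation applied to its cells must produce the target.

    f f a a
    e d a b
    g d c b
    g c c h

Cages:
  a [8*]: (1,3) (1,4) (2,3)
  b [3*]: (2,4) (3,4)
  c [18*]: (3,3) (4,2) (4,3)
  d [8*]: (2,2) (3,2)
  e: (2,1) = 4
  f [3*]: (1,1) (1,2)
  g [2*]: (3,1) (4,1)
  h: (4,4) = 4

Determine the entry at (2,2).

2

Cage e is a single given cell, so (2,1) = 4.
Row 2 now contains 4, which forces (2,2) = 2.
2 is placed in row 2, which forces (2,3) = 1.
1 is placed in row 2, so (2,4) = 3.
Column 2 now contains 2, so (3,2) = 4.
Cage c needs product 18, which forces (3,3) = 3.
3 is placed in column 4, so (3,4) = 1.
Cage c has product 18, which forces (4,2) = 3.
Cage c has product 18, so (4,3) = 2.
H is a freebie, so (4,4) = 4.
Cage f's pair has product 3, which forces (1,1) = 3.
3 is placed in column 2, so (1,2) = 1.
Column 3 already has 2, which forces (1,3) = 4.
Column 4 already has 4; hence (1,4) = 2.
Row 3 already has 1; hence (3,1) = 2.
Row 4 now contains 2, so (4,1) = 1.
Completed grid: 3 1 4 2 / 4 2 1 3 / 2 4 3 1 / 1 3 2 4.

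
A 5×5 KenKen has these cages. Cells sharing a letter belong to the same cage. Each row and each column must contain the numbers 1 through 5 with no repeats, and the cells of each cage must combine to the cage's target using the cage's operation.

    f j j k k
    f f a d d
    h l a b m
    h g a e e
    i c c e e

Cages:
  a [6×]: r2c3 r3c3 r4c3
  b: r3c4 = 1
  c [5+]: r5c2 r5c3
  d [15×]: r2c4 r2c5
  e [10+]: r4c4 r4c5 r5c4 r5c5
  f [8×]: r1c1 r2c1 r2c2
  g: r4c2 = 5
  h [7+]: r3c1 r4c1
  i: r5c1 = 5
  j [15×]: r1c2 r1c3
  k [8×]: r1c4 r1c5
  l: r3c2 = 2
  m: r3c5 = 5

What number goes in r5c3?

Cage l is given, which forces r3c2 = 2.
Cage b is given; hence r3c4 = 1.
M is a freebie, leaving r3c5 = 5.
Cage g is given; hence r4c2 = 5.
I is a freebie; hence r5c1 = 5.
5 is placed in column 2, which forces r1c2 = 3.
Cage j needs two cells with product 15; hence r1c3 = 5.
Cage d's pair has product 15, so r2c4 = 5.
Column 5 already has 5, so r2c5 = 3.
Row 3 now contains 1, leaving r3c3 = 3.
Row 3 now contains 3, which forces r3c1 = 4.
Cage h's pair has sum 7; hence r4c1 = 3.
The 3 cells of cage f must have product 8, which forces r2c2 = 4.
Column 2 now contains 4, which forces r5c2 = 1.
Row 5 now contains 1, leaving r5c3 = 4.
Cage e needs sum 10, leaving r5c4 = 3.
Row 5 now contains 4, so r5c5 = 2.
The two cells of cage k must have product 8; hence r1c4 = 2.
Column 5 now contains 2, leaving r1c5 = 4.
The 4 cells of cage e must have sum 10, which forces r4c4 = 4.
Cage e needs sum 10, leaving r4c5 = 1.
2 is placed in row 1, which forces r1c1 = 1.
Cage f needs product 8, so r2c1 = 2.
The 3 cells of cage a must have product 6, leaving r2c3 = 1.
Row 4 now contains 1, which forces r4c3 = 2.
Completed grid: 1 3 5 2 4 / 2 4 1 5 3 / 4 2 3 1 5 / 3 5 2 4 1 / 5 1 4 3 2.

4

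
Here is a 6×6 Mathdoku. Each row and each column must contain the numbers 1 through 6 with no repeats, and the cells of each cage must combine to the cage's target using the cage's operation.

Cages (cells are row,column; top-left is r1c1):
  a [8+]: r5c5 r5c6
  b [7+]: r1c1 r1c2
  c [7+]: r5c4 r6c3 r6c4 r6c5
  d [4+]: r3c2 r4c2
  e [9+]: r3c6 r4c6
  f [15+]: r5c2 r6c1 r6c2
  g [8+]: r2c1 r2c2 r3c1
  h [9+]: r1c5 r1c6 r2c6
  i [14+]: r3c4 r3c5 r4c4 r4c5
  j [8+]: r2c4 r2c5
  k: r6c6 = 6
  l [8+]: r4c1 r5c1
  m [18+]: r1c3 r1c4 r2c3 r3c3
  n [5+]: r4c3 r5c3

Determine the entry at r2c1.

Cage c needs sum 7, leaving r5c4 = 1.
Cage k is a single given cell, so r6c6 = 6.
Cage f has sum 15, leaving r5c2 = 6.
In row 5, 4 can only go at r5c3, so r5c3 = 4.
The two cells of cage n must have sum 5; hence r4c3 = 1.
The two cells of cage d must have sum 4; hence r3c2 = 1.
Row 4 already has 1, which forces r4c2 = 3.
Cage c needs sum 7, which forces r6c5 = 1.
Row 1 needs a 1, and only r1c6 is open for it.
Row 2 needs a 1, and only r2c1 is open for it.
In row 5, 2 can only go at r5c1, so r5c1 = 2.
Cage l's pair has sum 8, so r4c1 = 6.
In column 1, 4 can only go at r6c1, so r6c1 = 4.
Row 6 already has 4, which forces r6c2 = 5.
The only place for 2 in column 6 is r2c6.
Cage h has sum 9, which forces r1c5 = 6.
Row 2 already has 2, which forces r2c2 = 4.
Cage g has sum 8, so r3c1 = 3.
Column 1 now contains 3, leaving r1c1 = 5.
Column 2 already has 4, which forces r1c2 = 2.
2 is placed in row 1, leaving r1c3 = 3.
Row 1 already has 5; hence r1c4 = 4.
Column 3 now contains 3, so r6c3 = 2.
Row 6 now contains 2, so r6c4 = 3.
3 is placed in column 4, so r2c4 = 5.
Cage j's pair has sum 8, leaving r2c5 = 3.
5 is placed in column 4, leaving r4c4 = 2.
Column 5 now contains 3, leaving r5c5 = 5.
Row 5 already has 5, so r5c6 = 3.
Row 2 already has 5, so r2c3 = 6.
Cage m has sum 18, so r3c3 = 5.
Column 4 now contains 2; hence r3c4 = 6.
Column 5 now contains 5, so r3c5 = 2.
5 is placed in row 3, which forces r3c6 = 4.
Column 5 now contains 5, which forces r4c5 = 4.
Column 6 already has 4; hence r4c6 = 5.
Completed grid: 5 2 3 4 6 1 / 1 4 6 5 3 2 / 3 1 5 6 2 4 / 6 3 1 2 4 5 / 2 6 4 1 5 3 / 4 5 2 3 1 6.

1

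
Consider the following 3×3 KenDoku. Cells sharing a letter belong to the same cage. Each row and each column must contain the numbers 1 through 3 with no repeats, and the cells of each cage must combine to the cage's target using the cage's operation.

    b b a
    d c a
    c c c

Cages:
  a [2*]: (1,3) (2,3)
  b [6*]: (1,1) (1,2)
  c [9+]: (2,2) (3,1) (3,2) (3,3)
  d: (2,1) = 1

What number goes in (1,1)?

D is a freebie, so (2,1) = 1.
The 4 cells of cage c must have sum 9, leaving (2,2) = 3.
Row 2 now contains 1; hence (2,3) = 2.
The two cells of cage b must have product 6, leaving (1,1) = 3.
Column 2 now contains 3, which forces (1,2) = 2.
2 is placed in column 3, leaving (1,3) = 1.
Column 1 already has 3, which forces (3,1) = 2.
Column 2 already has 2; hence (3,2) = 1.
Column 3 now contains 1, which forces (3,3) = 3.
Filled in: 3 2 1 / 1 3 2 / 2 1 3.

3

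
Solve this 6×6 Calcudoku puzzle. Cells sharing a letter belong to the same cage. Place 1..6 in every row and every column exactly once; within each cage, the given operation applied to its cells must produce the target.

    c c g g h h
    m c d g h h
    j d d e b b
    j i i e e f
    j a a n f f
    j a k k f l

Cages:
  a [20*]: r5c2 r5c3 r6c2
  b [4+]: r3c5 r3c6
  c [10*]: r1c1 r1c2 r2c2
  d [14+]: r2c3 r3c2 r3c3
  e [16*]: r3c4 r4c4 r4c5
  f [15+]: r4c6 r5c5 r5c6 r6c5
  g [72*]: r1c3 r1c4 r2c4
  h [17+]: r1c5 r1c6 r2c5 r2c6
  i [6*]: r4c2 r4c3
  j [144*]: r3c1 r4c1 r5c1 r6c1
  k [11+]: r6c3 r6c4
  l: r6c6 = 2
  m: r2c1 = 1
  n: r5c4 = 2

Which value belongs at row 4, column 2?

3

Cage m is given, so r2c1 = 1.
Cage n is a single given cell, which forces r5c4 = 2.
Cage l is given; hence r6c6 = 2.
The 3 cells of cage c must have product 10, so r1c2 = 1.
2 is placed in column 4, so r3c4 = 4.
The 3 cells of cage e must have product 16, leaving r4c4 = 1.
Cage e has product 16, so r4c5 = 4.
The 3 cells of cage g must have product 72, leaving r1c3 = 4.
The 3 cells of cage a must have product 20; hence r5c3 = 1.
In row 2, 4 can only go at r2c6, so r2c6 = 4.
Cage f needs sum 15, leaving r6c5 = 1.
1 is placed in column 5, which forces r3c5 = 3.
Cage b's pair has sum 4; hence r3c6 = 1.
The only place for 3 in row 1 is r1c4.
3 is placed in column 4, leaving r2c4 = 6.
Column 4 now contains 6, leaving r6c4 = 5.
Row 2 now contains 6; hence r2c3 = 3.
Column 3 already has 3; hence r4c3 = 2.
Cage a has product 20; hence r5c2 = 5.
Row 5 now contains 5, leaving r5c5 = 6.
Row 5 already has 6, so r5c6 = 3.
5 is placed in row 6, which forces r6c2 = 4.
5 is placed in row 6; hence r6c3 = 6.
The 3 cells of cage c must have product 10, leaving r1c1 = 5.
5 is placed in row 1, leaving r1c5 = 2.
Cage h needs sum 17; hence r1c6 = 6.
5 is placed in column 2, so r2c2 = 2.
Column 5 now contains 2; hence r2c5 = 5.
The 4 cells of cage j must have product 144; hence r3c1 = 2.
5 is placed in column 2, so r3c2 = 6.
Column 3 already has 6; hence r3c3 = 5.
The 4 cells of cage j must have product 144, leaving r4c1 = 6.
Row 4 now contains 2, leaving r4c2 = 3.
Cage f has sum 15; hence r4c6 = 5.
3 is placed in row 5; hence r5c1 = 4.
Row 6 already has 6, leaving r6c1 = 3.
The full grid is 5 1 4 3 2 6 / 1 2 3 6 5 4 / 2 6 5 4 3 1 / 6 3 2 1 4 5 / 4 5 1 2 6 3 / 3 4 6 5 1 2.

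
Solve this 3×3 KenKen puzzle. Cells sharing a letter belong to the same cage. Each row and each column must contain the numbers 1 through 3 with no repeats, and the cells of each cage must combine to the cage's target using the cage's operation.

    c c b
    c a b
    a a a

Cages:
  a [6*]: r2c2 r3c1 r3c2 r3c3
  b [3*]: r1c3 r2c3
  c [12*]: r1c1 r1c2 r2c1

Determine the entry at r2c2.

Cage c needs product 12, which forces r1c1 = 3.
Cage c has product 12, leaving r1c2 = 2.
3 is placed in row 1; hence r1c3 = 1.
Cage c needs product 12, leaving r2c1 = 2.
Cage a needs product 6, leaving r2c2 = 1.
Column 3 already has 1; hence r2c3 = 3.
2 is placed in column 1, leaving r3c1 = 1.
Column 2 now contains 2, which forces r3c2 = 3.
3 is placed in column 3, so r3c3 = 2.
Filled in: 3 2 1 / 2 1 3 / 1 3 2.

1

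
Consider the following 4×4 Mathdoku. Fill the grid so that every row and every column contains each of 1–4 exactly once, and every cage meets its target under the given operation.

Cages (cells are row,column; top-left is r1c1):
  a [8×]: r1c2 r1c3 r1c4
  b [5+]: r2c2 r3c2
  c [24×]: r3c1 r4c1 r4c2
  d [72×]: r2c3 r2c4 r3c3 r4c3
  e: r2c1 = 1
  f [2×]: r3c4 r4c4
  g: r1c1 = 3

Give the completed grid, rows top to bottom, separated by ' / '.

Cage g is given, so r1c1 = 3.
Cage e is given, so r2c1 = 1.
The 4 cells of cage d must have product 72, which forces r2c4 = 3.
The 3 cells of cage c must have product 24; hence r4c2 = 3.
Cage b needs two cells with sum 5, which forces r2c2 = 4.
Row 2 now contains 4, which forces r2c3 = 2.
Column 2 now contains 3, so r3c2 = 1.
Cage d has product 72, so r3c3 = 3.
Row 3 already has 1, leaving r3c4 = 2.
2 is placed in column 3; hence r4c3 = 4.
2 is placed in column 4, leaving r4c4 = 1.
1 is placed in column 2, which forces r1c2 = 2.
Column 3 now contains 4, which forces r1c3 = 1.
Column 4 now contains 1; hence r1c4 = 4.
2 is placed in row 3, so r3c1 = 4.
4 is placed in row 4, so r4c1 = 2.

3 2 1 4 / 1 4 2 3 / 4 1 3 2 / 2 3 4 1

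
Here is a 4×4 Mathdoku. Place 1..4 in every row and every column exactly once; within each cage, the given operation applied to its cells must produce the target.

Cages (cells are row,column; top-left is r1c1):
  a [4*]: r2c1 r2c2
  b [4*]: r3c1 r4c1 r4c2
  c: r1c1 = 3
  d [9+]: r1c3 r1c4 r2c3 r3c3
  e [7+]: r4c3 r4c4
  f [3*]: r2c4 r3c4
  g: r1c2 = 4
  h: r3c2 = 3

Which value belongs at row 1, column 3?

1

Cage c is given, leaving r1c1 = 3.
Cage g is a single given cell; hence r1c2 = 4.
Column 2 now contains 4, so r2c2 = 1.
1 is placed in row 2, so r2c4 = 3.
Cage h is given, so r3c2 = 3.
Column 4 now contains 3; hence r3c4 = 1.
Column 2 already has 1; hence r4c2 = 2.
Column 4 now contains 3, leaving r4c4 = 4.
Cage d needs sum 9, which forces r1c3 = 1.
Column 4 now contains 1, which forces r1c4 = 2.
1 is placed in row 2, so r2c1 = 4.
4 is placed in row 2, leaving r2c3 = 2.
1 is placed in row 3; hence r3c1 = 2.
Column 3 already has 2; hence r3c3 = 4.
4 is placed in row 4, leaving r4c1 = 1.
4 is placed in row 4, leaving r4c3 = 3.
Completed grid: 3 4 1 2 / 4 1 2 3 / 2 3 4 1 / 1 2 3 4.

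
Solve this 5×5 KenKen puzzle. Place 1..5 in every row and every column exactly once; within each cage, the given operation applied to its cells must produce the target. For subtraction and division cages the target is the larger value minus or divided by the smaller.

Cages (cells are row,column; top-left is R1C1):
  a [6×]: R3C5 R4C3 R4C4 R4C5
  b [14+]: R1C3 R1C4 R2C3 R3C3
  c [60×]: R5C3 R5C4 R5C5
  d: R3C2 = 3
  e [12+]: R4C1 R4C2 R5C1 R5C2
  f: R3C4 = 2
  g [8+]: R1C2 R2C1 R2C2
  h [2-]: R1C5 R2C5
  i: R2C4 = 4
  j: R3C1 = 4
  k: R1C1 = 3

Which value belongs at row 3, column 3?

Cage k is a single given cell; hence R1C1 = 3.
Cage i is a single given cell, which forces R2C4 = 4.
Cage j is given, leaving R3C1 = 4.
Cage d is a single given cell, so R3C2 = 3.
Cage f is given; hence R3C4 = 2.
Cage a needs product 6; hence R3C5 = 1.
The 4 cells of cage b must have sum 14, which forces R1C3 = 1.
Column 4 already has 2, so R1C4 = 5.
Row 1 already has 5, so R1C5 = 4.
Cage b has sum 14, so R2C3 = 3.
Row 2 already has 3, leaving R2C5 = 2.
1 is placed in row 3; hence R3C3 = 5.
3 is placed in column 3, so R4C3 = 2.
Column 5 already has 2; hence R4C5 = 3.
Column 3 now contains 5, which forces R5C3 = 4.
Column 4 now contains 5, so R5C4 = 3.
Column 5 already has 3, which forces R5C5 = 5.
Row 1 already has 5, leaving R1C2 = 2.
The 4 cells of cage e must have sum 12; hence R4C1 = 5.
Cage e has sum 12; hence R4C2 = 4.
3 is placed in row 4, leaving R4C4 = 1.
Column 2 now contains 2, so R5C2 = 1.
Column 1 already has 5, which forces R2C1 = 1.
Column 2 now contains 1, which forces R2C2 = 5.
1 is placed in row 5; hence R5C1 = 2.
Completed grid: 3 2 1 5 4 / 1 5 3 4 2 / 4 3 5 2 1 / 5 4 2 1 3 / 2 1 4 3 5.

5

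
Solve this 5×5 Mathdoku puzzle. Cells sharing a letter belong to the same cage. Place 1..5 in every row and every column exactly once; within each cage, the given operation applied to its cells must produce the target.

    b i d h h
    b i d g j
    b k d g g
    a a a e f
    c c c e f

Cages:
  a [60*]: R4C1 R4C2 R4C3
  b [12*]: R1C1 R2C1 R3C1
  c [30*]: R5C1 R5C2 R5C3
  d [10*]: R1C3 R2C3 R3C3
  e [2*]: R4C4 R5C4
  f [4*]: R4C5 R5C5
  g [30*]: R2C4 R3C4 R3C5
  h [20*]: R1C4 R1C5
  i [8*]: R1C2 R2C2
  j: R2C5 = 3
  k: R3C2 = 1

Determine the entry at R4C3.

4

J is a freebie; hence R2C5 = 3.
K is a freebie, so R3C2 = 1.
Cage g needs product 30, which forces R3C4 = 3.
Cage b has product 12, so R1C1 = 3.
Cage b has product 12, so R2C1 = 1.
Row 3 already has 3, which forces R3C1 = 4.
4 is placed in column 1, leaving R4C1 = 5.
5 is placed in column 1; hence R5C1 = 2.
2 is placed in row 5, so R5C4 = 1.
Row 5 already has 1; hence R5C5 = 4.
Cage d has product 10, leaving R1C3 = 1.
Cage h needs two cells with product 20, which forces R1C4 = 4.
Column 5 already has 4; hence R1C5 = 5.
5 is placed in column 5; hence R3C5 = 2.
Column 4 already has 1, leaving R4C4 = 2.
Column 5 already has 4, so R4C5 = 1.
4 is placed in row 1, which forces R1C2 = 2.
Cage i needs two cells with product 8, which forces R2C2 = 4.
Cage d needs product 10, leaving R2C3 = 2.
Column 4 already has 2, so R2C4 = 5.
2 is placed in row 3; hence R3C3 = 5.
Column 2 now contains 4, so R4C2 = 3.
Row 4 now contains 3; hence R4C3 = 4.
3 is placed in column 2, leaving R5C2 = 5.
Column 3 now contains 5, so R5C3 = 3.
Completed grid: 3 2 1 4 5 / 1 4 2 5 3 / 4 1 5 3 2 / 5 3 4 2 1 / 2 5 3 1 4.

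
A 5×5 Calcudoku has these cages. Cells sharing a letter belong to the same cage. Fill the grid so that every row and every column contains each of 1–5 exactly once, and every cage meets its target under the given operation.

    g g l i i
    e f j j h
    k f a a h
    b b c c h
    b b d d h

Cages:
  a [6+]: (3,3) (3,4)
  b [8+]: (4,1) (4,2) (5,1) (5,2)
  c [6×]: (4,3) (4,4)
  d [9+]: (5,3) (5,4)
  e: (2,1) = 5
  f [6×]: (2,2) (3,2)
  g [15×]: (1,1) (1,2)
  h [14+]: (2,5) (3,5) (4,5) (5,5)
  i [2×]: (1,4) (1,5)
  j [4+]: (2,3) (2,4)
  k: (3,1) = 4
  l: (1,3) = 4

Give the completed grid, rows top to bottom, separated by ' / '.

Cage l is given, leaving (1,3) = 4.
Cage e is a single given cell, leaving (2,1) = 5.
Cage k is given, so (3,1) = 4.
Column 3 now contains 4, leaving (5,3) = 5.
Row 5 now contains 5, so (5,4) = 4.
Column 1 already has 5, leaving (1,1) = 3.
Cage g needs two cells with product 15, so (1,2) = 5.
The two cells of cage a must have sum 6, leaving (3,3) = 1.
The two cells of cage a must have sum 6, which forces (3,4) = 5.
Column 3 now contains 1, leaving (2,3) = 3.
Cage j's pair has sum 4, leaving (2,4) = 1.
Cage h needs sum 14, leaving (2,5) = 4.
Column 3 already has 3, leaving (4,3) = 2.
Row 4 already has 2, leaving (4,4) = 3.
Cage h needs sum 14, leaving (4,5) = 5.
Column 4 now contains 1; hence (1,4) = 2.
Cage i's pair has product 2, so (1,5) = 1.
Row 2 already has 3; hence (2,2) = 2.
Cage f's pair has product 6, so (3,2) = 3.
Row 3 already has 3, leaving (3,5) = 2.
Row 4 already has 2, so (4,1) = 1.
Row 4 already has 3, leaving (4,2) = 4.
The 4 cells of cage b must have sum 8, so (5,1) = 2.
Cage b has sum 8; hence (5,2) = 1.
2 is placed in column 5, leaving (5,5) = 3.

3 5 4 2 1 / 5 2 3 1 4 / 4 3 1 5 2 / 1 4 2 3 5 / 2 1 5 4 3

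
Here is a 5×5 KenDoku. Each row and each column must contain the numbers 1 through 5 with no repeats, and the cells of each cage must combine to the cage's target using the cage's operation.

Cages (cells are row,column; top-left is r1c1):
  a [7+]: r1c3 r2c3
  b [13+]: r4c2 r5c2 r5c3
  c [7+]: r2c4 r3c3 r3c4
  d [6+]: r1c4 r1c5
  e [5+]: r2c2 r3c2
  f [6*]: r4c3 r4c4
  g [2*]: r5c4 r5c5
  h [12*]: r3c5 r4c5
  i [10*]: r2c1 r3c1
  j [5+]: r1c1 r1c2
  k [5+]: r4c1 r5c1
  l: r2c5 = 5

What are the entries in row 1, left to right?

Cage l is given, leaving r2c5 = 5.
Row 2 now contains 5, which forces r2c1 = 2.
Cage i's pair has product 10, so r3c1 = 5.
In row 1, 5 can only go at r1c4, so r1c4 = 5.
Cage d needs two cells with sum 6; hence r1c5 = 1.
Column 5 now contains 1, which forces r5c5 = 2.
The two cells of cage j must have sum 5, so r1c1 = 3.
Cage j needs two cells with sum 5; hence r1c2 = 2.
Row 1 already has 3; hence r1c3 = 4.
Column 3 already has 4, so r2c3 = 3.
3 is placed in column 3, which forces r4c3 = 2.
Row 4 already has 2, so r4c4 = 3.
Row 4 already has 3, so r4c5 = 4.
Column 3 already has 4; hence r5c3 = 5.
Row 5 now contains 2, so r5c4 = 1.
Column 4 now contains 1; hence r2c4 = 4.
Column 3 already has 2; hence r3c3 = 1.
Cage c has sum 7; hence r3c4 = 2.
Column 5 now contains 4, leaving r3c5 = 3.
Row 4 now contains 4, so r4c1 = 1.
Row 4 now contains 4; hence r4c2 = 5.
1 is placed in row 5, which forces r5c1 = 4.
Row 5 already has 5, which forces r5c2 = 3.
4 is placed in row 2, so r2c2 = 1.
Row 3 now contains 1, so r3c2 = 4.
The full grid is 3 2 4 5 1 / 2 1 3 4 5 / 5 4 1 2 3 / 1 5 2 3 4 / 4 3 5 1 2.

3 2 4 5 1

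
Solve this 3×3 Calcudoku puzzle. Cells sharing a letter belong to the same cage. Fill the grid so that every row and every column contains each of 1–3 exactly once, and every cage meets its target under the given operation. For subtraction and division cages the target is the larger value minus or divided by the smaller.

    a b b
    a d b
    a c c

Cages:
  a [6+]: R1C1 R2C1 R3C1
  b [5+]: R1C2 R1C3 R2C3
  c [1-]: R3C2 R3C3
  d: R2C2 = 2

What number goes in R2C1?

3

D is a freebie; hence R2C2 = 2.
Row 2 already has 2, which forces R2C3 = 1.
2 is placed in column 2, leaving R1C2 = 1.
Column 3 now contains 1; hence R1C3 = 3.
Row 2 already has 1; hence R2C1 = 3.
Column 2 now contains 1, which forces R3C2 = 3.
Cage c needs two cells with difference 1, which forces R3C3 = 2.
Row 1 now contains 1, so R1C1 = 2.
2 is placed in row 3; hence R3C1 = 1.
Completed grid: 2 1 3 / 3 2 1 / 1 3 2.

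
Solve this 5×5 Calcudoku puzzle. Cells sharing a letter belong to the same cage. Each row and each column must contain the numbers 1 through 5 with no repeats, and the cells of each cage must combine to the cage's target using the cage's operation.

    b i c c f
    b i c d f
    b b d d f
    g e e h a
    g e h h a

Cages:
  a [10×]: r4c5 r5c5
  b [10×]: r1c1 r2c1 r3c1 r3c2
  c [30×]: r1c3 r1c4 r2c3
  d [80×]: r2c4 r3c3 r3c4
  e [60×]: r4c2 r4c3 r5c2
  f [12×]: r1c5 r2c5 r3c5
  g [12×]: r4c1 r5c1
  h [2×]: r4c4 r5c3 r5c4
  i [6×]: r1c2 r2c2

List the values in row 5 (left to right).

Cage d has product 80; hence r2c4 = 4.
Cage b needs product 10, leaving r3c2 = 1.
The 3 cells of cage d must have product 80; hence r3c3 = 4.
The 3 cells of cage d must have product 80, so r3c4 = 5.
4 is placed in row 3, so r3c5 = 3.
Cage h needs product 2, leaving r4c4 = 1.
Cage h needs product 2, leaving r5c3 = 1.
Cage h needs product 2, leaving r5c4 = 2.
2 is placed in row 5; hence r5c5 = 5.
Column 4 now contains 2, leaving r1c4 = 3.
Cage f has product 12, leaving r1c5 = 4.
Column 5 now contains 3, which forces r2c5 = 1.
Row 3 now contains 5, so r3c1 = 2.
Column 5 already has 5, so r4c5 = 2.
Cage b has product 10, which forces r1c1 = 1.
Row 1 already has 3, leaving r1c2 = 2.
Row 1 now contains 2, leaving r1c3 = 5.
1 is placed in row 2, so r2c1 = 5.
Cage i's pair has product 6; hence r2c2 = 3.
Column 3 now contains 5; hence r2c3 = 2.
Column 3 now contains 5; hence r4c3 = 3.
Column 2 already has 3; hence r5c2 = 4.
Row 4 already has 3, leaving r4c1 = 4.
4 is placed in column 2, so r4c2 = 5.
4 is placed in row 5, leaving r5c1 = 3.
Filled in: 1 2 5 3 4 / 5 3 2 4 1 / 2 1 4 5 3 / 4 5 3 1 2 / 3 4 1 2 5.

3 4 1 2 5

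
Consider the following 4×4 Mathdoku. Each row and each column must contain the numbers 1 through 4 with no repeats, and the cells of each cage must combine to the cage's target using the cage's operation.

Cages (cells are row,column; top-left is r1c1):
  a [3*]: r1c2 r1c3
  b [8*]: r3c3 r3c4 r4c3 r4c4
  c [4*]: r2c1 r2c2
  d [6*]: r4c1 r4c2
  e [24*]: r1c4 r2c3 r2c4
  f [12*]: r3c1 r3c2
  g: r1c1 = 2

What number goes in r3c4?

2

Cage g is a single given cell, leaving r1c1 = 2.
2 is placed in column 1, leaving r4c1 = 3.
Row 4 already has 3, so r4c2 = 2.
Column 1 now contains 3; hence r3c1 = 4.
Cage f's pair has product 12, leaving r3c2 = 3.
Column 2 now contains 3, which forces r1c2 = 1.
Cage a's pair has product 3, which forces r1c3 = 3.
3 is placed in row 1; hence r1c4 = 4.
Column 1 already has 4, which forces r2c1 = 1.
Cage c's pair has product 4, so r2c2 = 4.
4 is placed in row 2, leaving r2c3 = 2.
Row 2 now contains 2, which forces r2c4 = 3.
2 is placed in column 3, leaving r3c3 = 1.
1 is placed in row 3, which forces r3c4 = 2.
Column 3 already has 1, so r4c3 = 4.
Column 4 already has 4; hence r4c4 = 1.
The full grid is 2 1 3 4 / 1 4 2 3 / 4 3 1 2 / 3 2 4 1.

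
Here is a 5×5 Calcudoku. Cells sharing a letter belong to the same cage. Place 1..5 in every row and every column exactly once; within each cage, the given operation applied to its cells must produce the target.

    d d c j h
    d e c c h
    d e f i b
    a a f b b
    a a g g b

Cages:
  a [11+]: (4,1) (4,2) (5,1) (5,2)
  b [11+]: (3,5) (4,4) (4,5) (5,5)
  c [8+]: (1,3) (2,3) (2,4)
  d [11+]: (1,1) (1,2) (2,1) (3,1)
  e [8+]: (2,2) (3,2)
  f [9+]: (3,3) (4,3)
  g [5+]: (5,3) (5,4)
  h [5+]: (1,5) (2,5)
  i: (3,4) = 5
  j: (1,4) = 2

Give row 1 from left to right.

5 1 3 2 4

Cage j is a single given cell, which forces (1,4) = 2.
Cage i is given; hence (3,4) = 5.
Cage e's pair has sum 8; hence (2,2) = 5.
Row 3 already has 5; hence (3,2) = 3.
Row 3 already has 5, so (3,3) = 4.
Cage f's pair has sum 9, leaving (4,3) = 5.
In row 1, 5 can only go at (1,1), so (1,1) = 5.
Cage d has sum 11, which forces (1,2) = 1.
Row 1 now contains 1, so (1,3) = 3.
3 is placed in row 1, leaving (1,5) = 4.
The two cells of cage h must have sum 5, which forces (2,5) = 1.
Column 5 already has 1; hence (3,5) = 2.
2 is placed in column 5; hence (4,5) = 3.
Cage b needs sum 11; hence (5,5) = 5.
Cage d has sum 11, which forces (2,1) = 4.
1 is placed in row 2, so (2,3) = 2.
Cage c has sum 8, leaving (2,4) = 3.
2 is placed in row 3; hence (3,1) = 1.
Column 1 now contains 1; hence (4,1) = 2.
2 is placed in row 4, which forces (4,2) = 4.
Row 4 already has 3, which forces (4,4) = 1.
Column 1 now contains 1, so (5,1) = 3.
Column 2 already has 4; hence (5,2) = 2.
Column 3 already has 2; hence (5,3) = 1.
Column 4 already has 3, which forces (5,4) = 4.
Completed grid: 5 1 3 2 4 / 4 5 2 3 1 / 1 3 4 5 2 / 2 4 5 1 3 / 3 2 1 4 5.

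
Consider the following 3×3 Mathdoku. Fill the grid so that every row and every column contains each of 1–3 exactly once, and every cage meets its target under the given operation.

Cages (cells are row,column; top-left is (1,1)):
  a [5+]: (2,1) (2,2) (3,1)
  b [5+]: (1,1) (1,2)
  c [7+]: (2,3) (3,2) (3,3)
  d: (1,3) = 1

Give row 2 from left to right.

Cage d is a single given cell, which forces (1,3) = 1.
Column 3 already has 1, so (3,3) = 3.
Column 3 now contains 3, which forces (2,3) = 2.
3 is placed in row 3, leaving (3,2) = 2.
Cage b's pair has sum 5, so (1,1) = 2.
2 is placed in column 2, so (1,2) = 3.
Cage a has sum 5, so (2,1) = 3.
2 is placed in row 2, leaving (2,2) = 1.
Row 3 already has 2, leaving (3,1) = 1.
The full grid is 2 3 1 / 3 1 2 / 1 2 3.

3 1 2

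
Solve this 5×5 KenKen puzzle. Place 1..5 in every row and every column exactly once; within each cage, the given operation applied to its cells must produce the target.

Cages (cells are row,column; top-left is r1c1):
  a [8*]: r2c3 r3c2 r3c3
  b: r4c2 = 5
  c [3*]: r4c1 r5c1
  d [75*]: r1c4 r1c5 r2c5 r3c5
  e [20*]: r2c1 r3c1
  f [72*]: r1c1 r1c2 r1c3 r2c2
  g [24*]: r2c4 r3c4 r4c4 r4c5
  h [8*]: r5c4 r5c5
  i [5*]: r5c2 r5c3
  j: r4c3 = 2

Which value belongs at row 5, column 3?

5

Cage d needs product 75, so r1c4 = 5.
The 4 cells of cage f must have product 72, which forces r2c2 = 3.
B is a freebie; hence r4c2 = 5.
J is a freebie; hence r4c3 = 2.
Column 2 already has 5; hence r5c2 = 1.
Row 5 now contains 1, so r5c3 = 5.
The 3 cells of cage a must have product 8, which forces r3c2 = 2.
Cage c needs two cells with product 3, leaving r4c1 = 1.
Row 5 now contains 1, leaving r5c1 = 3.
Cage f needs product 72; hence r1c1 = 2.
Column 2 now contains 2; hence r1c2 = 4.
The 4 cells of cage f must have product 72; hence r1c3 = 3.
3 is placed in row 1, so r1c5 = 1.
Cage g has product 24, so r2c4 = 2.
Column 5 now contains 1, which forces r2c5 = 5.
Cage g needs product 24; hence r3c4 = 1.
5 is placed in column 5, so r3c5 = 3.
Column 5 now contains 3, which forces r4c5 = 4.
Column 4 already has 2, which forces r5c4 = 4.
Column 5 already has 4, so r5c5 = 2.
5 is placed in row 2, which forces r2c1 = 4.
Cage a has product 8, so r2c3 = 1.
Cage e's pair has product 20, which forces r3c1 = 5.
1 is placed in row 3; hence r3c3 = 4.
Row 4 already has 4; hence r4c4 = 3.
The full grid is 2 4 3 5 1 / 4 3 1 2 5 / 5 2 4 1 3 / 1 5 2 3 4 / 3 1 5 4 2.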